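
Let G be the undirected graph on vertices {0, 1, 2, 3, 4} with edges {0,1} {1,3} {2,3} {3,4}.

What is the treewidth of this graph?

1

A width-1 tree decomposition is:
Bags: B1 = {1, 3}  B2 = {2, 3}  B3 = {3, 4}  B4 = {0, 1}
Tree: B1–B2, B1–B3, B1–B4
Every bag has size at most 2, so the width is 2 − 1 = 1 and tw(G) ≤ 1. Since G has at least one edge (e.g. 3–1), it is not an edgeless graph, so tw(G) ≥ 1. The upper and lower bounds meet at 1, so that is the treewidth.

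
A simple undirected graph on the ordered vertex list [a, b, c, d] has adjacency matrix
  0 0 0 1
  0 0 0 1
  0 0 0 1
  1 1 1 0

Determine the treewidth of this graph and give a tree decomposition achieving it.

Every bag has size at most 2, so the width is 2 − 1 = 1 and tw(G) ≤ 1. G has an edge, so its treewidth is at least 1. The upper and lower bounds meet at 1, so that is the treewidth.

Treewidth 1.
Bags: B1 = {b, d}  B2 = {c, d}  B3 = {a, d}
Tree: B1–B2, B1–B3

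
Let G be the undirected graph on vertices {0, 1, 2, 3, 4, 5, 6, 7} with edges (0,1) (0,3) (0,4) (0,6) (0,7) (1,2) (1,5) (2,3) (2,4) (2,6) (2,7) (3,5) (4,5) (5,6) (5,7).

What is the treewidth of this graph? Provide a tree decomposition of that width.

Every bag has size at most 4, so the width is 4 − 1 = 3 and tw(G) ≤ 3. For the lower bound: the 4 vertex sets {0,7}, {4,5}, {2}, {1} are disjoint, each induces a connected subgraph, and every pair is joined by at least one edge of G. Contracting each set to a single vertex therefore yields K_{4} as a minor, and since treewidth is minor-monotone, tw(G) ≥ tw(K_{4}) = 3. Hence tw(G) = 3 exactly.

Treewidth 3.
One such decomposition:
Bags: B1 = {0, 2, 5, 7}  B2 = {0, 2, 4, 5}  B3 = {0, 1, 2, 5}  B4 = {0, 2, 5, 6}  B5 = {0, 2, 3, 5}
Tree: B1–B2, B2–B3, B3–B4, B4–B5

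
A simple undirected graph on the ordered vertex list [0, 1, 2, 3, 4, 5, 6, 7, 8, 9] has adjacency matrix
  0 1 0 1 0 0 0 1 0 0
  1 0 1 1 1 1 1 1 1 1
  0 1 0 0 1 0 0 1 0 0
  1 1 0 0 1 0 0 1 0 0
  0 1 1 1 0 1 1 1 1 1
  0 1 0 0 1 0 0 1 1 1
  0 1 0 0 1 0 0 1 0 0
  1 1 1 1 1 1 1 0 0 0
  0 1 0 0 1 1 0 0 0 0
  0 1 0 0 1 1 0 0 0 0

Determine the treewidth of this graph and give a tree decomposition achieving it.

The largest bag has 4 vertices, giving width 3; this decomposition certifies tw(G) ≤ 3. For the lower bound, the 4 vertices {0, 1, 3, 7} are pairwise adjacent, and any tree decomposition puts a clique entirely inside one bag — forcing width ≥ 3. Hence tw(G) = 3 exactly.

Treewidth 3.
Bags: B1 = {1, 4, 5, 7}  B2 = {1, 4, 5, 8}  B3 = {1, 4, 6, 7}  B4 = {1, 3, 4, 7}  B5 = {1, 4, 5, 9}  B6 = {0, 1, 3, 7}  B7 = {1, 2, 4, 7}
Tree: B1–B2, B1–B3, B3–B4, B1–B5, B4–B6, B3–B7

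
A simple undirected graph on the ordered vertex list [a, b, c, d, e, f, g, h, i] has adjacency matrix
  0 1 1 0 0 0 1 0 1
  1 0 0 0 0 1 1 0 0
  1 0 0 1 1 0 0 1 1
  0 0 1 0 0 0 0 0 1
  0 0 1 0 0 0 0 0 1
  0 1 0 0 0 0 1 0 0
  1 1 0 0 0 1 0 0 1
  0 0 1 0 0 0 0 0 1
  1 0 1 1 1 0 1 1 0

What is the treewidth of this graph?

2

A width-2 tree decomposition is:
Bags: B1 = {a, c, i}  B2 = {a, g, i}  B3 = {a, b, g}  B4 = {b, f, g}  B5 = {c, d, i}  B6 = {c, h, i}  B7 = {c, e, i}
Tree: B1–B2, B2–B3, B3–B4, B1–B5, B1–B6, B1–B7
Every bag has size at most 3, so the width is 3 − 1 = 2 and tw(G) ≤ 2. Conversely, {b, f, g} is a clique of size 3, and the vertices of any clique must share a bag in every tree decomposition; so some bag has ≥ 3 vertices and tw(G) ≥ 2. Combining the bounds, tw(G) = 2.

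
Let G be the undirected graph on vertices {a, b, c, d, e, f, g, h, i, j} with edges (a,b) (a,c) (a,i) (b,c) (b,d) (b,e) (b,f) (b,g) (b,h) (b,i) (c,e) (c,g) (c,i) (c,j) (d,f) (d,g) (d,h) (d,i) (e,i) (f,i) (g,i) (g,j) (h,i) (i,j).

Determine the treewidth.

3

A width-3 tree decomposition is:
Bags: B1 = {b, d, h, i}  B2 = {b, d, g, i}  B3 = {b, c, g, i}  B4 = {b, c, e, i}  B5 = {c, g, i, j}  B6 = {a, b, c, i}  B7 = {b, d, f, i}
Tree: B1–B2, B2–B3, B3–B4, B3–B5, B3–B6, B2–B7
Every bag has size at most 4, so the width is 4 − 1 = 3 and tw(G) ≤ 3. Conversely, {c, g, i, j} is a clique of size 4, and the vertices of any clique must share a bag in every tree decomposition; so some bag has ≥ 4 vertices and tw(G) ≥ 3. Combining the bounds, tw(G) = 3.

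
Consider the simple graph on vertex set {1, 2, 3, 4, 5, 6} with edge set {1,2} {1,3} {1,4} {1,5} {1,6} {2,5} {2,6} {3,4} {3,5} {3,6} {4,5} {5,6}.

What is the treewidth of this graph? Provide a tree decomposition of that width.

Treewidth 3.
Bags: B1 = {1, 3, 5, 6}  B2 = {1, 2, 5, 6}  B3 = {1, 3, 4, 5}
Tree: B1–B2, B1–B3

Every bag has size at most 4, so the width is 4 − 1 = 3 and tw(G) ≤ 3. For the lower bound, the 4 vertices {1, 2, 5, 6} are pairwise adjacent, and any tree decomposition puts a clique entirely inside one bag — forcing width ≥ 3. The upper and lower bounds meet at 3, so that is the treewidth.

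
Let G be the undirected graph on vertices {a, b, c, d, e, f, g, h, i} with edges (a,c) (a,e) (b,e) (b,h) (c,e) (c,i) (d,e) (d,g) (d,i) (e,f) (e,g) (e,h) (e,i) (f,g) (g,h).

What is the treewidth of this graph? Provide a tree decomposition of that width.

Treewidth 2.
One optimal decomposition is:
Bags: B1 = {d, e, g}  B2 = {d, e, i}  B3 = {e, g, h}  B4 = {c, e, i}  B5 = {b, e, h}  B6 = {e, f, g}  B7 = {a, c, e}
Tree: B1–B2, B1–B3, B2–B4, B3–B5, B3–B6, B4–B7

Every bag has size at most 3, so the width is 3 − 1 = 2 and tw(G) ≤ 2. Conversely, {d, e, g} is a clique of size 3, and the vertices of any clique must share a bag in every tree decomposition; so some bag has ≥ 3 vertices and tw(G) ≥ 2. Therefore the treewidth is 2.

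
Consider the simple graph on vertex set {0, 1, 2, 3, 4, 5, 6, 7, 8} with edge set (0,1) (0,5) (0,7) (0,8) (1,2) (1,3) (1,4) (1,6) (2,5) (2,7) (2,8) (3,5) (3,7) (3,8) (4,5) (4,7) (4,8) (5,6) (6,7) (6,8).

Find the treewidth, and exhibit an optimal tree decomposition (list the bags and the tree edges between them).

Treewidth 4.
One optimal decomposition is:
Bags: B1 = {1, 4, 5, 7, 8}  B2 = {0, 1, 5, 7, 8}  B3 = {1, 2, 5, 7, 8}  B4 = {1, 5, 6, 7, 8}  B5 = {1, 3, 5, 7, 8}
Tree: B1–B2, B2–B3, B3–B4, B4–B5

Each bag holds 5 vertices, so the decomposition has width 4, which upper-bounds the treewidth. For the lower bound: the 5 vertex sets {4,5}, {0,8}, {1,2}, {7}, {6} are disjoint, each induces a connected subgraph, and every pair is joined by at least one edge of G. Contracting each set to a single vertex therefore yields K_{5} as a minor, and since treewidth is minor-monotone, tw(G) ≥ tw(K_{5}) = 4. The upper and lower bounds meet at 4, so that is the treewidth.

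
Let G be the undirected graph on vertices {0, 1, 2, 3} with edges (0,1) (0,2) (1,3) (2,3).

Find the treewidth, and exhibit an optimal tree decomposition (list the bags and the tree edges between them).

The largest bag has 3 vertices, giving width 2; this decomposition certifies tw(G) ≤ 2. The edges 1–0–2–3–1 form a cycle, so G is not a tree and its treewidth is at least 2. Combining the bounds, tw(G) = 2.

Treewidth 2.
One optimal decomposition is:
Bags: B1 = {0, 1, 2}  B2 = {1, 2, 3}
Tree: B1–B2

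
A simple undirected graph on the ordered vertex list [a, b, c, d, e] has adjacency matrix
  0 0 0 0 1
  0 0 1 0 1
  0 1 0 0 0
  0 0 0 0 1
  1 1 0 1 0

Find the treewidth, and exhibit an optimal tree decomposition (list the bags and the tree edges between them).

Each bag holds 2 vertices, so the decomposition has width 1, which upper-bounds the treewidth. G has an edge, so its treewidth is at least 1. Hence tw(G) = 1 exactly.

Treewidth 1.
Bags: B1 = {b, e}  B2 = {b, c}  B3 = {d, e}  B4 = {a, e}
Tree: B1–B2, B1–B3, B1–B4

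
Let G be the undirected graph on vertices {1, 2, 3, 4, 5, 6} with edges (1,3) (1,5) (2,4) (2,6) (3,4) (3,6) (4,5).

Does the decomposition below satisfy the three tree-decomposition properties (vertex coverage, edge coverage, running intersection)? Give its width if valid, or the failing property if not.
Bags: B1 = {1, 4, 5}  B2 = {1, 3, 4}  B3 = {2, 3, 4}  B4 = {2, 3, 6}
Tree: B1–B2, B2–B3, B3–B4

Yes; width 2.

Checking the three conditions: (i) the bags cover all of {1, 2, 3, 4, 5, 6}; (ii) for each edge, some bag contains both endpoints; (iii) the bags containing any fixed vertex form a subtree. All hold, so the decomposition is valid with width 3 − 1 = 2.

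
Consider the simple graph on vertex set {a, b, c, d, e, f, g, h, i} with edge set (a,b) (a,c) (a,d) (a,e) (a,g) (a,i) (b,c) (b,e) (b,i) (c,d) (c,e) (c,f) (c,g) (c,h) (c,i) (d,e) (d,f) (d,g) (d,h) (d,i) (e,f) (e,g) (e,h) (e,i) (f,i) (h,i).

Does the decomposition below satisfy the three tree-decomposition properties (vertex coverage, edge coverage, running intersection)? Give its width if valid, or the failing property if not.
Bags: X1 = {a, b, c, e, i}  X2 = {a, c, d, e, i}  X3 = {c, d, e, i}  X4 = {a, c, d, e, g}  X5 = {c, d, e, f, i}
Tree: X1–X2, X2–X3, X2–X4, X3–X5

No — vertex h appears in no bag.

A tree decomposition must satisfy three properties: every vertex lies in some bag; for every edge, both endpoints lie together in some bag; and for every vertex, the bags containing it form a connected subtree. Here vertex h appears in no bag, so the decomposition is invalid.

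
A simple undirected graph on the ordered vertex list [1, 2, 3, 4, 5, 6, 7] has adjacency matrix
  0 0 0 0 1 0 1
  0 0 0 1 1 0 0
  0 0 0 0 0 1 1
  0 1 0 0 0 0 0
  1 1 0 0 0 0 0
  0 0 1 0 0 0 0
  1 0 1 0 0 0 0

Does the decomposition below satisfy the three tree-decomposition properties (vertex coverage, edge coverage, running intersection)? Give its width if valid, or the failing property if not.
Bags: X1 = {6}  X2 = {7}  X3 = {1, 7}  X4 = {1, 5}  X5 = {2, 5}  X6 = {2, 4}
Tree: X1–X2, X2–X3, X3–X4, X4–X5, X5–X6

A tree decomposition must satisfy three properties: every vertex lies in some bag; for every edge, both endpoints lie together in some bag; and for every vertex, the bags containing it form a connected subtree. Here vertex 3 appears in no bag, so the decomposition is invalid.

No — vertex 3 appears in no bag.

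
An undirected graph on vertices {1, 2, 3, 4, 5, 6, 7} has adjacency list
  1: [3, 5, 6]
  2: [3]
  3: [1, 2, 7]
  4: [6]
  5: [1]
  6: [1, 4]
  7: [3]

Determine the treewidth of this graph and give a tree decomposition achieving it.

The largest bag has 2 vertices, giving width 1; this decomposition certifies tw(G) ≤ 1. Since G has at least one edge (e.g. 6–1), it is not an edgeless graph, so tw(G) ≥ 1. The upper and lower bounds meet at 1, so that is the treewidth.

Treewidth 1.
One optimal decomposition is:
Bags: B1 = {1, 6}  B2 = {1, 3}  B3 = {1, 5}  B4 = {4, 6}  B5 = {2, 3}  B6 = {3, 7}
Tree: B1–B2, B1–B3, B1–B4, B2–B5, B5–B6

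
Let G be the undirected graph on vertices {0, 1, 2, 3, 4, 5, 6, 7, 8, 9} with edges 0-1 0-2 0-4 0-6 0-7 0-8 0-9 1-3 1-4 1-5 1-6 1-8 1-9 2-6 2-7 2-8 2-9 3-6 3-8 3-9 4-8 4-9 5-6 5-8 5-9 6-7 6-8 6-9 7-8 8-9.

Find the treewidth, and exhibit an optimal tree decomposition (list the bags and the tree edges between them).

Treewidth 4.
One such decomposition:
Bags: B1 = {1, 5, 6, 8, 9}  B2 = {0, 1, 6, 8, 9}  B3 = {0, 1, 4, 8, 9}  B4 = {1, 3, 6, 8, 9}  B5 = {0, 2, 6, 8, 9}  B6 = {0, 2, 6, 7, 8}
Tree: B1–B2, B2–B3, B1–B4, B2–B5, B5–B6

Every bag has size at most 5, so the width is 5 − 1 = 4 and tw(G) ≤ 4. For the lower bound, the 5 vertices {0, 1, 4, 8, 9} are pairwise adjacent, and any tree decomposition puts a clique entirely inside one bag — forcing width ≥ 4. Hence tw(G) = 4 exactly.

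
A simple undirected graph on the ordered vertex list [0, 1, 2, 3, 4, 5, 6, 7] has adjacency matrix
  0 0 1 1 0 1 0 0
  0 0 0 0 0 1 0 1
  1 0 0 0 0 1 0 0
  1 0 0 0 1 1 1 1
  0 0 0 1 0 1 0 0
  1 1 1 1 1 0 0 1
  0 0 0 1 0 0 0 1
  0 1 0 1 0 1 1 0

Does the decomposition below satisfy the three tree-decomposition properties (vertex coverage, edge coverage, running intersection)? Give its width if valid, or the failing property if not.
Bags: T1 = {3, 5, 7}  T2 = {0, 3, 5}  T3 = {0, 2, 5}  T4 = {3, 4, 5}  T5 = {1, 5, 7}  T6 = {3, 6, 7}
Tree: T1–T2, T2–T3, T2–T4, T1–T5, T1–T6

Vertex coverage: the bags together contain {0, 1, 2, 3, 4, 5, 6, 7}, the full vertex set. Edge coverage: each edge of G has both endpoints in at least one bag. Running intersection: for every vertex, the bags containing it form a connected subtree. All three properties hold, so this is a valid tree decomposition of width max|bag| − 1 = 2, and hence tw(G) ≤ 2.

Yes; width 2.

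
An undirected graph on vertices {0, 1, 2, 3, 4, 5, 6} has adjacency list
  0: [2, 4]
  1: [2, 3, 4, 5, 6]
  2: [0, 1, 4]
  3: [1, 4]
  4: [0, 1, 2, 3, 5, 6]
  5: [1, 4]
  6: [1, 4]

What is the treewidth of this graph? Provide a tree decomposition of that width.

Every bag has size at most 3, so the width is 3 − 1 = 2 and tw(G) ≤ 2. On the other hand G contains the 3-clique {0, 2, 4}. A clique must lie in a single bag of any decomposition, so no decomposition can have width below 2. Hence tw(G) = 2 exactly.

Treewidth 2.
One such decomposition:
Bags: B1 = {1, 3, 4}  B2 = {1, 4, 6}  B3 = {1, 2, 4}  B4 = {1, 4, 5}  B5 = {0, 2, 4}
Tree: B1–B2, B2–B3, B1–B4, B3–B5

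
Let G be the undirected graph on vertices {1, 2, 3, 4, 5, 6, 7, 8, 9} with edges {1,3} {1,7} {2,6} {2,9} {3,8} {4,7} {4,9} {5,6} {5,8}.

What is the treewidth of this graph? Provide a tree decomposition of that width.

Treewidth 2.
One optimal decomposition is:
Bags: B1 = {1, 3, 7}  B2 = {3, 4, 7}  B3 = {3, 4, 9}  B4 = {2, 3, 9}  B5 = {2, 3, 6}  B6 = {3, 5, 6}  B7 = {3, 5, 8}
Tree: B1–B2, B2–B3, B3–B4, B4–B5, B5–B6, B6–B7

The largest bag has 3 vertices, giving width 2; this decomposition certifies tw(G) ≤ 2. Since 3–1–7–4–9–2–6–5–8–3 is a cycle in G, G is not acyclic. Forests are exactly the graphs of treewidth ≤ 1, so tw(G) ≥ 2. The upper and lower bounds meet at 2, so that is the treewidth.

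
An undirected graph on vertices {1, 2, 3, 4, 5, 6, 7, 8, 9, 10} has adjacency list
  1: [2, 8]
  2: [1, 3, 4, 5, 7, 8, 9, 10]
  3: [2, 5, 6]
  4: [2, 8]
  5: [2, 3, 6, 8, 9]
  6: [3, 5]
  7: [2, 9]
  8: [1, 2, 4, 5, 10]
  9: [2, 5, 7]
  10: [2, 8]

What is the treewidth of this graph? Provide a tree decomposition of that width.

Treewidth 2.
One optimal decomposition is:
Bags: B1 = {2, 3, 5}  B2 = {2, 5, 8}  B3 = {2, 4, 8}  B4 = {3, 5, 6}  B5 = {2, 8, 10}  B6 = {2, 5, 9}  B7 = {2, 7, 9}  B8 = {1, 2, 8}
Tree: B1–B2, B2–B3, B1–B4, B3–B5, B2–B6, B6–B7, B5–B8

The largest bag has 3 vertices, giving width 2; this decomposition certifies tw(G) ≤ 2. On the other hand G contains the 3-clique {1, 2, 8}. A clique must lie in a single bag of any decomposition, so no decomposition can have width below 2. Combining the bounds, tw(G) = 2.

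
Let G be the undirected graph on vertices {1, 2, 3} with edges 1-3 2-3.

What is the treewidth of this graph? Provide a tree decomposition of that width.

Treewidth 1.
One optimal decomposition is:
Bags: B1 = {1, 3}  B2 = {2, 3}
Tree: B1–B2

The largest bag has 2 vertices, giving width 1; this decomposition certifies tw(G) ≤ 1. Any graph with an edge has treewidth ≥ 1, and G has the edge 3–1. The upper and lower bounds meet at 1, so that is the treewidth.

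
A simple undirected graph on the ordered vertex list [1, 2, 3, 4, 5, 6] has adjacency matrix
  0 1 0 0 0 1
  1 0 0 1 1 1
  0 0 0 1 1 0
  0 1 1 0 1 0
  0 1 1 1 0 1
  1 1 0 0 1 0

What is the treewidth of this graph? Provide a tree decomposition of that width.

Each bag holds 3 vertices, so the decomposition has width 2, which upper-bounds the treewidth. Conversely, {1, 2, 6} is a clique of size 3, and the vertices of any clique must share a bag in every tree decomposition; so some bag has ≥ 3 vertices and tw(G) ≥ 2. Hence tw(G) = 2 exactly.

Treewidth 2.
Bags: B1 = {2, 5, 6}  B2 = {2, 4, 5}  B3 = {1, 2, 6}  B4 = {3, 4, 5}
Tree: B1–B2, B1–B3, B2–B4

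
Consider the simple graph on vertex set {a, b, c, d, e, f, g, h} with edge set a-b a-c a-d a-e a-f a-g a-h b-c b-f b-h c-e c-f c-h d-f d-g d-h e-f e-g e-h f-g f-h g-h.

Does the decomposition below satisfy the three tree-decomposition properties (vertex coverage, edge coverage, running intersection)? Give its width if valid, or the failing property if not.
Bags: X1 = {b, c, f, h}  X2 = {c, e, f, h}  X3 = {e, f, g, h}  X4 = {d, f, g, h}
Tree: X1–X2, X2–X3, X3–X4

No — vertex a appears in no bag.

A tree decomposition must satisfy three properties: every vertex lies in some bag; for every edge, both endpoints lie together in some bag; and for every vertex, the bags containing it form a connected subtree. Here vertex a appears in no bag, so the decomposition is invalid.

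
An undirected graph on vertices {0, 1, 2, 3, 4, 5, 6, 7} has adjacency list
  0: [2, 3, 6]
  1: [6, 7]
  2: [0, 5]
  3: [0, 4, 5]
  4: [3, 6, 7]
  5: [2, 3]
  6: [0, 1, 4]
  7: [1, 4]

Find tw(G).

A width-2 tree decomposition is:
Bags: B1 = {2, 3, 5}  B2 = {0, 2, 3}  B3 = {0, 3, 4}  B4 = {0, 4, 6}  B5 = {4, 6, 7}  B6 = {1, 6, 7}
Tree: B1–B2, B2–B3, B3–B4, B4–B5, B5–B6
Each bag holds 3 vertices, so the decomposition has width 2, which upper-bounds the treewidth. The edges 5–2–0–3–5 form a cycle, so G is not a tree and its treewidth is at least 2. Hence tw(G) = 2 exactly.

2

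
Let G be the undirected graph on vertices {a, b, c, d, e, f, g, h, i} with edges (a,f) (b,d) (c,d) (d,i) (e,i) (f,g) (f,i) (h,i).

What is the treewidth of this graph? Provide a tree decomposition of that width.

Treewidth 1.
One such decomposition:
Bags: B1 = {c, d}  B2 = {d, i}  B3 = {f, i}  B4 = {a, f}  B5 = {b, d}  B6 = {h, i}  B7 = {e, i}  B8 = {f, g}
Tree: B1–B2, B2–B3, B3–B4, B2–B5, B3–B6, B2–B7, B4–B8

Every bag has size at most 2, so the width is 2 − 1 = 1 and tw(G) ≤ 1. Since G has at least one edge (e.g. c–d), it is not an edgeless graph, so tw(G) ≥ 1. Combining the bounds, tw(G) = 1.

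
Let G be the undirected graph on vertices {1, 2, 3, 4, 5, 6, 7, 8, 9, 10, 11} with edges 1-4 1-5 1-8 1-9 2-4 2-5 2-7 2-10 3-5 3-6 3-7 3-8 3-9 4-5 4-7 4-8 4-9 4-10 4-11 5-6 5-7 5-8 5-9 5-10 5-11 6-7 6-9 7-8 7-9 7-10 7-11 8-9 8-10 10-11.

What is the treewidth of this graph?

A width-4 tree decomposition is:
Bags: B1 = {3, 5, 7, 8, 9}  B2 = {4, 5, 7, 8, 9}  B3 = {4, 5, 7, 8, 10}  B4 = {2, 4, 5, 7, 10}  B5 = {3, 5, 6, 7, 9}  B6 = {4, 5, 7, 10, 11}  B7 = {1, 4, 5, 8, 9}
Tree: B1–B2, B2–B3, B3–B4, B1–B5, B4–B6, B2–B7
Each bag holds 5 vertices, so the decomposition has width 4, which upper-bounds the treewidth. On the other hand G contains the 5-clique {1, 4, 5, 8, 9}. A clique must lie in a single bag of any decomposition, so no decomposition can have width below 4. The upper and lower bounds meet at 4, so that is the treewidth.

4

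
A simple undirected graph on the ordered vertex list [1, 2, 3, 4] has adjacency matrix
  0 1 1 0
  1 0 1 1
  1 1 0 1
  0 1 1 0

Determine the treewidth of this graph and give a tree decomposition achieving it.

Treewidth 2.
One such decomposition:
Bags: B1 = {1, 2, 3}  B2 = {2, 3, 4}
Tree: B1–B2

Every bag has size at most 3, so the width is 3 − 1 = 2 and tw(G) ≤ 2. For the lower bound, the 3 vertices {1, 2, 3} are pairwise adjacent, and any tree decomposition puts a clique entirely inside one bag — forcing width ≥ 2. Therefore the treewidth is 2.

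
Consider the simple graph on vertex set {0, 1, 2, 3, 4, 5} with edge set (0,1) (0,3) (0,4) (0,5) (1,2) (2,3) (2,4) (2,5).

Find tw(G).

2

A width-2 tree decomposition is:
Bags: B1 = {0, 2, 4}  B2 = {0, 2, 5}  B3 = {0, 2, 3}  B4 = {0, 1, 2}
Tree: B1–B2, B2–B3, B3–B4
Every bag has size at most 3, so the width is 3 − 1 = 2 and tw(G) ≤ 2. The edges 4–0–5–2–4 form a cycle, so G is not a tree and its treewidth is at least 2. Therefore the treewidth is 2.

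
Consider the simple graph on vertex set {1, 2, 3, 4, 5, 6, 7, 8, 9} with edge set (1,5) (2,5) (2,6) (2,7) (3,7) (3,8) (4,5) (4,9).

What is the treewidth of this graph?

A width-1 tree decomposition is:
Bags: B1 = {2, 5}  B2 = {2, 7}  B3 = {4, 5}  B4 = {3, 7}  B5 = {2, 6}  B6 = {3, 8}  B7 = {4, 9}  B8 = {1, 5}
Tree: B1–B2, B1–B3, B2–B4, B2–B5, B4–B6, B3–B7, B1–B8
Each bag holds 2 vertices, so the decomposition has width 1, which upper-bounds the treewidth. Any graph with an edge has treewidth ≥ 1, and G has the edge 2–5. Therefore the treewidth is 1.

1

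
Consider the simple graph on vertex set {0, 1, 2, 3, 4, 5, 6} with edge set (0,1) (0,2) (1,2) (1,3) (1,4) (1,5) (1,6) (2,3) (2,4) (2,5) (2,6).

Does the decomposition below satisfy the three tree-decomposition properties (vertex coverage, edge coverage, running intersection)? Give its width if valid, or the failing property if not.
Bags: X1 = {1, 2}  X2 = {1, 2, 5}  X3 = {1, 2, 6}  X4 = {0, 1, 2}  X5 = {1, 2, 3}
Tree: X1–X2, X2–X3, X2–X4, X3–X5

No — vertex 4 appears in no bag.

A tree decomposition must satisfy three properties: every vertex lies in some bag; for every edge, both endpoints lie together in some bag; and for every vertex, the bags containing it form a connected subtree. Here vertex 4 appears in no bag, so the decomposition is invalid.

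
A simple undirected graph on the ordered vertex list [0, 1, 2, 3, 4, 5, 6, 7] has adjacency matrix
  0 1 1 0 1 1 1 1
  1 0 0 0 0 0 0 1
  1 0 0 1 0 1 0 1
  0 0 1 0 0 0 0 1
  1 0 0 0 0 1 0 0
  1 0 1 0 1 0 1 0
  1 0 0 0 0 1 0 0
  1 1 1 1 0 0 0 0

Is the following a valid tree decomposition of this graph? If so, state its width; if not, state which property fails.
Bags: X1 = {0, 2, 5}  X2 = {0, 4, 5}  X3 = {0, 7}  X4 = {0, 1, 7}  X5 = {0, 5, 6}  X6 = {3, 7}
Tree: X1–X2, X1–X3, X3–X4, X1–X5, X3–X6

A tree decomposition must satisfy three properties: every vertex lies in some bag; for every edge, both endpoints lie together in some bag; and for every vertex, the bags containing it form a connected subtree. Here edge (2,7) lies in no bag, so the decomposition is invalid.

No — edge (2,7) lies in no bag.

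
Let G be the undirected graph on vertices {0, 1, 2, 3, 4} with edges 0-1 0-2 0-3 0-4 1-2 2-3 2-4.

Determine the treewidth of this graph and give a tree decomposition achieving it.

Every bag has size at most 3, so the width is 3 − 1 = 2 and tw(G) ≤ 2. For the lower bound, the 3 vertices {0, 1, 2} are pairwise adjacent, and any tree decomposition puts a clique entirely inside one bag — forcing width ≥ 2. The upper and lower bounds meet at 2, so that is the treewidth.

Treewidth 2.
One such decomposition:
Bags: B1 = {0, 1, 2}  B2 = {0, 2, 3}  B3 = {0, 2, 4}
Tree: B1–B2, B1–B3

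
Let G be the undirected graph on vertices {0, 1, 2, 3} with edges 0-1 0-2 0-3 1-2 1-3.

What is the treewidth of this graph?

2

A width-2 tree decomposition is:
Bags: B1 = {0, 1, 3}  B2 = {0, 1, 2}
Tree: B1–B2
Each bag holds 3 vertices, so the decomposition has width 2, which upper-bounds the treewidth. For the lower bound, the 3 vertices {0, 1, 2} are pairwise adjacent, and any tree decomposition puts a clique entirely inside one bag — forcing width ≥ 2. The upper and lower bounds meet at 2, so that is the treewidth.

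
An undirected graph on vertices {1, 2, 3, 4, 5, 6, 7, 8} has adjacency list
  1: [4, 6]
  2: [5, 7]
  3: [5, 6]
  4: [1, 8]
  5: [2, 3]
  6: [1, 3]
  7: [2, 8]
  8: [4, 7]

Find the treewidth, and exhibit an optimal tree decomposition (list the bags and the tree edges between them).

Treewidth 2.
One optimal decomposition is:
Bags: B1 = {1, 4, 6}  B2 = {4, 6, 8}  B3 = {6, 7, 8}  B4 = {2, 6, 7}  B5 = {2, 5, 6}  B6 = {3, 5, 6}
Tree: B1–B2, B2–B3, B3–B4, B4–B5, B5–B6

Each bag holds 3 vertices, so the decomposition has width 2, which upper-bounds the treewidth. Since 6–1–4–8–7–2–5–3–6 is a cycle in G, G is not acyclic. Forests are exactly the graphs of treewidth ≤ 1, so tw(G) ≥ 2. Hence tw(G) = 2 exactly.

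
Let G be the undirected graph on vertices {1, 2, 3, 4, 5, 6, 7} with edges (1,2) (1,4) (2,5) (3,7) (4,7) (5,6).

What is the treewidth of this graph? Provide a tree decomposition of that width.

Treewidth 1.
One optimal decomposition is:
Bags: B1 = {5, 6}  B2 = {2, 5}  B3 = {1, 2}  B4 = {1, 4}  B5 = {4, 7}  B6 = {3, 7}
Tree: B1–B2, B2–B3, B3–B4, B4–B5, B5–B6

The largest bag has 2 vertices, giving width 1; this decomposition certifies tw(G) ≤ 1. Since G has at least one edge (e.g. 6–5), it is not an edgeless graph, so tw(G) ≥ 1. The upper and lower bounds meet at 1, so that is the treewidth.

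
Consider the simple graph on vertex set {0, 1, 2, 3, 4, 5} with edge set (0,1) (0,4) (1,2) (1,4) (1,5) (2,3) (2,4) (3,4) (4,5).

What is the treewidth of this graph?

A width-2 tree decomposition is:
Bags: B1 = {1, 2, 4}  B2 = {0, 1, 4}  B3 = {2, 3, 4}  B4 = {1, 4, 5}
Tree: B1–B2, B1–B3, B1–B4
Each bag holds 3 vertices, so the decomposition has width 2, which upper-bounds the treewidth. Conversely, {0, 1, 4} is a clique of size 3, and the vertices of any clique must share a bag in every tree decomposition; so some bag has ≥ 3 vertices and tw(G) ≥ 2. The upper and lower bounds meet at 2, so that is the treewidth.

2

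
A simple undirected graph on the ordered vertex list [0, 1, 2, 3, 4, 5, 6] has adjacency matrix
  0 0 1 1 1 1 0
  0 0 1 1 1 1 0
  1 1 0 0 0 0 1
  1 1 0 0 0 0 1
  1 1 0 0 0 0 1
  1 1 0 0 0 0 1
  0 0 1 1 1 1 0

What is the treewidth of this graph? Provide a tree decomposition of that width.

Treewidth 3.
Bags: B1 = {0, 1, 4, 6}  B2 = {0, 1, 3, 6}  B3 = {0, 1, 2, 6}  B4 = {0, 1, 5, 6}
Tree: B1–B2, B2–B3, B3–B4

Every bag has size at most 4, so the width is 4 − 1 = 3 and tw(G) ≤ 3. For the lower bound: the 4 vertex sets {0,4}, {3,6}, {1}, {2} are disjoint, each induces a connected subgraph, and every pair is joined by at least one edge of G. Contracting each set to a single vertex therefore yields K_{4} as a minor, and since treewidth is minor-monotone, tw(G) ≥ tw(K_{4}) = 3. The upper and lower bounds meet at 3, so that is the treewidth.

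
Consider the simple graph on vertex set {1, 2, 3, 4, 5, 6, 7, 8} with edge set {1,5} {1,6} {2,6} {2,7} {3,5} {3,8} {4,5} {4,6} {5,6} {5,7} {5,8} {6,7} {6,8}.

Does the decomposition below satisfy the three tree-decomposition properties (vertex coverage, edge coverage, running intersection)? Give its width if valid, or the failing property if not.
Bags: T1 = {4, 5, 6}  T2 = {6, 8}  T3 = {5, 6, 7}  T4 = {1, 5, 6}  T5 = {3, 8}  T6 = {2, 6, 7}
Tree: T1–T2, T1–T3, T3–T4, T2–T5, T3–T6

A tree decomposition must satisfy three properties: every vertex lies in some bag; for every edge, both endpoints lie together in some bag; and for every vertex, the bags containing it form a connected subtree. Here edge (5,8) lies in no bag, so the decomposition is invalid.

No — edge (5,8) lies in no bag.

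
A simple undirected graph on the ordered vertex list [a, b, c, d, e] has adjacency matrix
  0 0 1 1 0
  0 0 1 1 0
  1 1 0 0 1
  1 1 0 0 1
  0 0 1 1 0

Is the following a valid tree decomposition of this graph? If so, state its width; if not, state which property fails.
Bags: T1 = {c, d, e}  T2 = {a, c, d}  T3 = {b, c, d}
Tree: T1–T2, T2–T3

Yes; width 2.

Every vertex of G appears in some bag (union = {a, b, c, d, e}); every edge is covered by a bag; and for each vertex v the set of bags containing v is connected in the bag tree. The decomposition is therefore valid. The largest bag has 3 vertices, so the width is 2.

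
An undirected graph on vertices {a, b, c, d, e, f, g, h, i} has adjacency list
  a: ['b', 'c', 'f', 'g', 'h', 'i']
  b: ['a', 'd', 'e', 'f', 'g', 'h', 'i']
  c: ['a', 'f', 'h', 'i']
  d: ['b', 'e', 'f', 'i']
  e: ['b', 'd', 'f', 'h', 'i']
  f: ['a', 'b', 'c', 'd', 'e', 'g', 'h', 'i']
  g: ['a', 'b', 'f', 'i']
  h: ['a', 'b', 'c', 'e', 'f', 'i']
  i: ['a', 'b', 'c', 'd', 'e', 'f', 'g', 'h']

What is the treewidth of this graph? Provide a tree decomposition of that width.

Treewidth 4.
One such decomposition:
Bags: B1 = {b, e, f, h, i}  B2 = {a, b, f, h, i}  B3 = {b, d, e, f, i}  B4 = {a, b, f, g, i}  B5 = {a, c, f, h, i}
Tree: B1–B2, B1–B3, B2–B4, B2–B5

The largest bag has 5 vertices, giving width 4; this decomposition certifies tw(G) ≤ 4. Conversely, {a, c, f, h, i} is a clique of size 5, and the vertices of any clique must share a bag in every tree decomposition; so some bag has ≥ 5 vertices and tw(G) ≥ 4. Therefore the treewidth is 4.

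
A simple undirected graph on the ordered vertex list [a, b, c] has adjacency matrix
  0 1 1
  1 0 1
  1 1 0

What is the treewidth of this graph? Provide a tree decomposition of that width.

Treewidth 2.
One optimal decomposition is:
Bags: B1 = {a, b, c}
Tree: (single bag)

A single bag containing all 3 vertices is trivially a valid decomposition of width 2. Conversely, {a, b, c} is a clique of size 3, and the vertices of any clique must share a bag in every tree decomposition; so some bag has ≥ 3 vertices and tw(G) ≥ 2. Therefore the treewidth is 2.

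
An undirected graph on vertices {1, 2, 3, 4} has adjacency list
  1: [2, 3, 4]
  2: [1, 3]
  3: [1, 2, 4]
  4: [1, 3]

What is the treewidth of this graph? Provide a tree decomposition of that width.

The largest bag has 3 vertices, giving width 2; this decomposition certifies tw(G) ≤ 2. For the lower bound, the 3 vertices {1, 2, 3} are pairwise adjacent, and any tree decomposition puts a clique entirely inside one bag — forcing width ≥ 2. Hence tw(G) = 2 exactly.

Treewidth 2.
One such decomposition:
Bags: B1 = {1, 3, 4}  B2 = {1, 2, 3}
Tree: B1–B2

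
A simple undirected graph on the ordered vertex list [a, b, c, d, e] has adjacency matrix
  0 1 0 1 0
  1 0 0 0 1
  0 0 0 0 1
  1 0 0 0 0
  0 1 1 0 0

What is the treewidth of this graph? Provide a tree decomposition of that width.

The largest bag has 2 vertices, giving width 1; this decomposition certifies tw(G) ≤ 1. G has an edge, so its treewidth is at least 1. Therefore the treewidth is 1.

Treewidth 1.
One such decomposition:
Bags: B1 = {c, e}  B2 = {b, e}  B3 = {a, b}  B4 = {a, d}
Tree: B1–B2, B2–B3, B3–B4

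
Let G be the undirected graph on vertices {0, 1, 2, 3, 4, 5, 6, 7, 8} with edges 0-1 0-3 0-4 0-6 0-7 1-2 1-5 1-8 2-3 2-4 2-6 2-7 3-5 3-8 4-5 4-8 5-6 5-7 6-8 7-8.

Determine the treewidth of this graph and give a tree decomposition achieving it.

The largest bag has 5 vertices, giving width 4; this decomposition certifies tw(G) ≤ 4. For the lower bound: the 5 vertex sets {1,8}, {3,5}, {2,6}, {0}, {7} are disjoint, each induces a connected subgraph, and every pair is joined by at least one edge of G. Contracting each set to a single vertex therefore yields K_{5} as a minor, and since treewidth is minor-monotone, tw(G) ≥ tw(K_{5}) = 4. Combining the bounds, tw(G) = 4.

Treewidth 4.
One such decomposition:
Bags: B1 = {0, 1, 2, 5, 8}  B2 = {0, 2, 3, 5, 8}  B3 = {0, 2, 5, 6, 8}  B4 = {0, 2, 5, 7, 8}  B5 = {0, 2, 4, 5, 8}
Tree: B1–B2, B2–B3, B3–B4, B4–B5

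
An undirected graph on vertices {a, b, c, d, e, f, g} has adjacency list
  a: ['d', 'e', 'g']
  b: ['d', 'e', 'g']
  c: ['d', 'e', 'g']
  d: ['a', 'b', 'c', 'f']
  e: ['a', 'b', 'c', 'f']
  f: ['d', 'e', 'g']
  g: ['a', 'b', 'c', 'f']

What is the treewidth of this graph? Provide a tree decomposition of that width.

Treewidth 3.
Bags: B1 = {a, d, e, g}  B2 = {c, d, e, g}  B3 = {b, d, e, g}  B4 = {d, e, f, g}
Tree: B1–B2, B2–B3, B3–B4

Every bag has size at most 4, so the width is 4 − 1 = 3 and tw(G) ≤ 3. For the lower bound: the 4 vertex sets {a,g}, {c,d}, {e}, {b} are disjoint, each induces a connected subgraph, and every pair is joined by at least one edge of G. Contracting each set to a single vertex therefore yields K_{4} as a minor, and since treewidth is minor-monotone, tw(G) ≥ tw(K_{4}) = 3. Therefore the treewidth is 3.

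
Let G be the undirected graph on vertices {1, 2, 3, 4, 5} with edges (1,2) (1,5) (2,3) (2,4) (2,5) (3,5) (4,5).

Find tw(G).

2

A width-2 tree decomposition is:
Bags: B1 = {2, 3, 5}  B2 = {1, 2, 5}  B3 = {2, 4, 5}
Tree: B1–B2, B1–B3
Every bag has size at most 3, so the width is 3 − 1 = 2 and tw(G) ≤ 2. On the other hand G contains the 3-clique {1, 2, 5}. A clique must lie in a single bag of any decomposition, so no decomposition can have width below 2. The upper and lower bounds meet at 2, so that is the treewidth.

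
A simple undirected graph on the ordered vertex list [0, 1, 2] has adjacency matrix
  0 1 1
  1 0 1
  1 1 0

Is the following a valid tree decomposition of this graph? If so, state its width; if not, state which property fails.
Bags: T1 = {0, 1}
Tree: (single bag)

No — vertex 2 appears in no bag.

A tree decomposition must satisfy three properties: every vertex lies in some bag; for every edge, both endpoints lie together in some bag; and for every vertex, the bags containing it form a connected subtree. Here vertex 2 appears in no bag, so the decomposition is invalid.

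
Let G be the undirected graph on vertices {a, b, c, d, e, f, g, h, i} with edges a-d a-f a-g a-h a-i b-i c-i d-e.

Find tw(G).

1

A width-1 tree decomposition is:
Bags: B1 = {a, h}  B2 = {a, d}  B3 = {a, i}  B4 = {c, i}  B5 = {b, i}  B6 = {d, e}  B7 = {a, f}  B8 = {a, g}
Tree: B1–B2, B2–B3, B3–B4, B4–B5, B2–B6, B3–B7, B1–B8
The largest bag has 2 vertices, giving width 1; this decomposition certifies tw(G) ≤ 1. Any graph with an edge has treewidth ≥ 1, and G has the edge h–a. Hence tw(G) = 1 exactly.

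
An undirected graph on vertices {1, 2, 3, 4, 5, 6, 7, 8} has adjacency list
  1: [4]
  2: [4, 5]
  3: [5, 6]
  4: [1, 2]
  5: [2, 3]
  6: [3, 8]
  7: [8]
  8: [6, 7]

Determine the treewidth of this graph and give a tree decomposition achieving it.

The largest bag has 2 vertices, giving width 1; this decomposition certifies tw(G) ≤ 1. G has an edge, so its treewidth is at least 1. Therefore the treewidth is 1.

Treewidth 1.
One such decomposition:
Bags: B1 = {1, 4}  B2 = {2, 4}  B3 = {2, 5}  B4 = {3, 5}  B5 = {3, 6}  B6 = {6, 8}  B7 = {7, 8}
Tree: B1–B2, B2–B3, B3–B4, B4–B5, B5–B6, B6–B7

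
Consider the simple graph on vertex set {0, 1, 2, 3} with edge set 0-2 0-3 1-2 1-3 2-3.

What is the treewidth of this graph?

2

A width-2 tree decomposition is:
Bags: B1 = {0, 2, 3}  B2 = {1, 2, 3}
Tree: B1–B2
The largest bag has 3 vertices, giving width 2; this decomposition certifies tw(G) ≤ 2. On the other hand G contains the 3-clique {0, 2, 3}. A clique must lie in a single bag of any decomposition, so no decomposition can have width below 2. Hence tw(G) = 2 exactly.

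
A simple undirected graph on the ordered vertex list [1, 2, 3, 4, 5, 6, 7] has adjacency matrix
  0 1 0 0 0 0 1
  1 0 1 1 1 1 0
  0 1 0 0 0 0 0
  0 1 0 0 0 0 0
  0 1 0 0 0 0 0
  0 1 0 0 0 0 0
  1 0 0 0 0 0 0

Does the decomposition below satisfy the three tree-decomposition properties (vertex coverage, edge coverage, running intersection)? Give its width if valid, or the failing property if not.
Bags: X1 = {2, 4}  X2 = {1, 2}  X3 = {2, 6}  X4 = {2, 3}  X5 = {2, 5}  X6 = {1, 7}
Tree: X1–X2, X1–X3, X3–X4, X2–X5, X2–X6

Yes; width 1.

Checking the three conditions: (i) the bags cover all of {1, 2, 3, 4, 5, 6, 7}; (ii) for each edge, some bag contains both endpoints; (iii) the bags containing any fixed vertex form a subtree. All hold, so the decomposition is valid with width 2 − 1 = 1.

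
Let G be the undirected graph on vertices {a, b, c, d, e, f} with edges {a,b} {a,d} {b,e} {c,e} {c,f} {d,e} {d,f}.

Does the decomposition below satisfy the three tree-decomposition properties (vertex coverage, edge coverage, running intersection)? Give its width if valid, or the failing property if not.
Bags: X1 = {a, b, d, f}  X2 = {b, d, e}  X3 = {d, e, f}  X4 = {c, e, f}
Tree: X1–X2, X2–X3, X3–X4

A tree decomposition must satisfy three properties: every vertex lies in some bag; for every edge, both endpoints lie together in some bag; and for every vertex, the bags containing it form a connected subtree. Here bags containing vertex f are not connected in the tree, so the decomposition is invalid.

No — bags containing vertex f are not connected in the tree.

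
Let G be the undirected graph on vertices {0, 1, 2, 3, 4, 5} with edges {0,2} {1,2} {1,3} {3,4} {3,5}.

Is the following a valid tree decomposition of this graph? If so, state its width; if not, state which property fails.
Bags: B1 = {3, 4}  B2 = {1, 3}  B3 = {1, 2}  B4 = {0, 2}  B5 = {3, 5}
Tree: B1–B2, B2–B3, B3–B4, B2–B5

Yes; width 1.

Every vertex of G appears in some bag (union = {0, 1, 2, 3, 4, 5}); every edge is covered by a bag; and for each vertex v the set of bags containing v is connected in the bag tree. The decomposition is therefore valid. The largest bag has 2 vertices, so the width is 1.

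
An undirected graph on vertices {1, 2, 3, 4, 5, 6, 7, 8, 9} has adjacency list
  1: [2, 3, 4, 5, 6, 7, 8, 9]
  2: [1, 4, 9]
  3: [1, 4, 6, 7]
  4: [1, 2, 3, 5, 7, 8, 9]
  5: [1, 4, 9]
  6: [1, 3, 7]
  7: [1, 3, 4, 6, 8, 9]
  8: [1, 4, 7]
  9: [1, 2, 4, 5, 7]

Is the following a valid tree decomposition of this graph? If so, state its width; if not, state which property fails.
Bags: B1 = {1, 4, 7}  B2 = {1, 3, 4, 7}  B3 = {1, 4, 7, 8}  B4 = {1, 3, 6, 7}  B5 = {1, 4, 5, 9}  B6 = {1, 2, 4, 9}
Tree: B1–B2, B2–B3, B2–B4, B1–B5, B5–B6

A tree decomposition must satisfy three properties: every vertex lies in some bag; for every edge, both endpoints lie together in some bag; and for every vertex, the bags containing it form a connected subtree. Here edge (9,7) lies in no bag, so the decomposition is invalid.

No — edge (9,7) lies in no bag.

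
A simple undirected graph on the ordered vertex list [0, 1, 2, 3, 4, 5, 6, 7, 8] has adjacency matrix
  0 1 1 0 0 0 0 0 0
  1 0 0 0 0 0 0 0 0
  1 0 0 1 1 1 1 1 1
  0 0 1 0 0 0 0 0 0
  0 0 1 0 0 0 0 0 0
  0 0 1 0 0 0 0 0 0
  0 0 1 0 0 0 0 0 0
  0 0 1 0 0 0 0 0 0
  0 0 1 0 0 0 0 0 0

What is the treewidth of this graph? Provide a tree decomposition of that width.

The largest bag has 2 vertices, giving width 1; this decomposition certifies tw(G) ≤ 1. Since G has at least one edge (e.g. 0–2), it is not an edgeless graph, so tw(G) ≥ 1. The upper and lower bounds meet at 1, so that is the treewidth.

Treewidth 1.
Bags: B1 = {0, 2}  B2 = {2, 3}  B3 = {2, 6}  B4 = {2, 7}  B5 = {2, 4}  B6 = {0, 1}  B7 = {2, 5}  B8 = {2, 8}
Tree: B1–B2, B2–B3, B2–B4, B2–B5, B1–B6, B5–B7, B3–B8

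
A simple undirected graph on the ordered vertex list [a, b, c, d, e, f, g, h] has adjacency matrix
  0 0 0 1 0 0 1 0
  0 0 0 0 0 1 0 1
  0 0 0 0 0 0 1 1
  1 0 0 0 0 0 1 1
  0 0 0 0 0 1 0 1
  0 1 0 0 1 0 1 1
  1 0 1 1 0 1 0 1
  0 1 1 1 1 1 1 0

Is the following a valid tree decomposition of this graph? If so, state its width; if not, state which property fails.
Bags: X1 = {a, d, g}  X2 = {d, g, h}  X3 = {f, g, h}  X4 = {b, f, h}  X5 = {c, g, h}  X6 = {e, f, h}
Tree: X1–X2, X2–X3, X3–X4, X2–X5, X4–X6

Yes; width 2.

Vertex coverage: the bags together contain {a, b, c, d, e, f, g, h}, the full vertex set. Edge coverage: each edge of G has both endpoints in at least one bag. Running intersection: for every vertex, the bags containing it form a connected subtree. All three properties hold, so this is a valid tree decomposition of width max|bag| − 1 = 2, and hence tw(G) ≤ 2.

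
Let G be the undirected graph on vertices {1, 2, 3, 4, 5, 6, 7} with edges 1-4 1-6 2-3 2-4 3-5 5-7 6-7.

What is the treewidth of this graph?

A width-2 tree decomposition is:
Bags: B1 = {1, 2, 4}  B2 = {1, 2, 6}  B3 = {2, 6, 7}  B4 = {2, 5, 7}  B5 = {2, 3, 5}
Tree: B1–B2, B2–B3, B3–B4, B4–B5
Every bag has size at most 3, so the width is 3 − 1 = 2 and tw(G) ≤ 2. For the lower bound, G contains the cycle 2–4–1–6–7–5–3–2, so G is not a forest; only forests have treewidth ≤ 1, hence tw(G) ≥ 2. Hence tw(G) = 2 exactly.

2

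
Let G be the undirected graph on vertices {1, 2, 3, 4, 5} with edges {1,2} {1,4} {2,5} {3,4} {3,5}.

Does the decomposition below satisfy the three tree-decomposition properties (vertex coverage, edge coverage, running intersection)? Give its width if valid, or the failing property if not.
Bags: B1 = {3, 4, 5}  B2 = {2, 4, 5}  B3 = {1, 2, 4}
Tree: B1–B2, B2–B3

Vertex coverage: the bags together contain {1, 2, 3, 4, 5}, the full vertex set. Edge coverage: each edge of G has both endpoints in at least one bag. Running intersection: for every vertex, the bags containing it form a connected subtree. All three properties hold, so this is a valid tree decomposition of width max|bag| − 1 = 2, and hence tw(G) ≤ 2.

Yes; width 2.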